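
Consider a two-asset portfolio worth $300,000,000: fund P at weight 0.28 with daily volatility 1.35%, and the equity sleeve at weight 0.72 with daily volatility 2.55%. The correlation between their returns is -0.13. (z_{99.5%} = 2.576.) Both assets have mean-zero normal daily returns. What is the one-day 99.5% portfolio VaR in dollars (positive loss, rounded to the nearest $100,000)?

σ_p² = 0.28²·1.35² + 0.72²·2.55² + 2·-0.13·0.28·0.72·1.35·2.55 = 3.3333 (%²).
σ_p = √3.3333 = 1.826%.
VaR = 2.576 × 1.826% = 4.704%; on $300,000,000 that is $14,112,000.

$14,100,000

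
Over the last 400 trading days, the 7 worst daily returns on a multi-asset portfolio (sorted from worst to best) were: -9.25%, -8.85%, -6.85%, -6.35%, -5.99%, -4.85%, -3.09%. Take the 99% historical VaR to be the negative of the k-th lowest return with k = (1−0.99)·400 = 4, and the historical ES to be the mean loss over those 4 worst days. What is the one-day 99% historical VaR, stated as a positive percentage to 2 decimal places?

6.35%

k = 4; the 4th lowest return is -6.35%, so VaR = 6.35%.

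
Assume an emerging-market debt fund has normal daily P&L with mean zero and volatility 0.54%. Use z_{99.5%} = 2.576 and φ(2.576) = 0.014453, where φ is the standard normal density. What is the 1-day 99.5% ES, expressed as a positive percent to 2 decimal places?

1.56%

Tail multiplier: φ(z)/(1−α) = 0.014453 / 0.005 = 2.891.
ES = 0.54% × 2.891 = 1.561%.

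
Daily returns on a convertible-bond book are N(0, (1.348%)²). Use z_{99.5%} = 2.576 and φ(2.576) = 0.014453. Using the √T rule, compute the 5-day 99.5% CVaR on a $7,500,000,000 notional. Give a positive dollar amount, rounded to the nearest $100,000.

$653,500,000

σ_{5d} = 1.348% × √5 = 3.014%.
ES multiplier = φ(z)/(1−α) = 0.014453/0.005 = 2.891.
ES = 3.014% × 2.891 = 8.713%; on $7,500,000,000: $653,475,000.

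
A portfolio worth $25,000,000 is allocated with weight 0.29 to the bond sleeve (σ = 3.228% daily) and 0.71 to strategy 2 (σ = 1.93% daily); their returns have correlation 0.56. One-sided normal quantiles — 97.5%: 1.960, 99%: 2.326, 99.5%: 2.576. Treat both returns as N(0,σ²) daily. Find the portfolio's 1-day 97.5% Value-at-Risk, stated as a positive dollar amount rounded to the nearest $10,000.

σ_p² = 0.29²·3.228² + 0.71²·1.93² + 2·0.56·0.29·0.71·3.228·1.93 = 4.1907 (%²).
σ_p = √4.1907 = 2.047%.
VaR = 1.960 × 2.047% = 4.012%; on $25,000,000 that is $1,003,000.

$1,000,000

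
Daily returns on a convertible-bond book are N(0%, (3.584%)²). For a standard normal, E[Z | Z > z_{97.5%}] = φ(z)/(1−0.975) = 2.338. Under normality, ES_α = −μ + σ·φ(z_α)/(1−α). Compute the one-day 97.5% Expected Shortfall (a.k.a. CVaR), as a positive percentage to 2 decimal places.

ES = 3.584% × 2.338 = 8.379%.

8.38%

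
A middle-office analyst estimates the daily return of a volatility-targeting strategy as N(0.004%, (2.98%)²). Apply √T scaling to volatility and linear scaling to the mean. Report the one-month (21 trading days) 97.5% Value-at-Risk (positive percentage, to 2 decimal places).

At 97.5%, z = 1.960.
σ_{21d} = 2.98% × √21 = 13.656%; μ_{21d} = 21 × 0.004% = 0.084%.
VaR = −(0.084%) + 1.960 × 13.656% = 26.682%.

26.68%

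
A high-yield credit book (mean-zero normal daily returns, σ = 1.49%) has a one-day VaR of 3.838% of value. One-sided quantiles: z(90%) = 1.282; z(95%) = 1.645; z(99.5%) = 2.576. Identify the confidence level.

99.5%

Implied z = VaR/σ = 3.838 / 1.49 = 2.576.
This matches z(99.5%) = 2.576.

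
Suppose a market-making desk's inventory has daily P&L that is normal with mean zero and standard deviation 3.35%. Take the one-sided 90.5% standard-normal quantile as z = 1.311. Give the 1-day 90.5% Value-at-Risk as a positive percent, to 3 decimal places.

VaR = z·σ = 1.311 × 3.35% = 4.392%.

4.392%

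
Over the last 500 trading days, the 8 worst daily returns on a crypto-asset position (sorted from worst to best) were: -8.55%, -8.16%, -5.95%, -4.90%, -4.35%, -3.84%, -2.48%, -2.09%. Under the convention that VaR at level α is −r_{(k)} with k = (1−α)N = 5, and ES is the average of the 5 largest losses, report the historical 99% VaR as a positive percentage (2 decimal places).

4.35%

k = 5; the 5th lowest return is -4.35%, so VaR = 4.35%.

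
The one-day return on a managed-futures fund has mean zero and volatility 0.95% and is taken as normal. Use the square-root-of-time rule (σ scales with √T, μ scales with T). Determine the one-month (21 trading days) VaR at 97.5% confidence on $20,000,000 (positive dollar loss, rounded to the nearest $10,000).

At 97.5%, z = 1.960.
σ_{21d} = 0.95% × √21 = 4.353%.
VaR = 1.960 × 4.353% = 8.532%.
On $20,000,000: 0.08532 × $20,000,000 = $1,706,400.

$1,710,000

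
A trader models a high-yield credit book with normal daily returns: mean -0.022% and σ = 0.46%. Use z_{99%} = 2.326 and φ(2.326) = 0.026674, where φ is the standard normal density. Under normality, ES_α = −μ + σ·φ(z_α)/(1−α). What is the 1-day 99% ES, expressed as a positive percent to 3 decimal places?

Tail multiplier: φ(z)/(1−α) = 0.026674 / 0.01 = 2.667.
ES = −(-0.022%) + 0.46% × 2.667 = 1.249%.

1.249%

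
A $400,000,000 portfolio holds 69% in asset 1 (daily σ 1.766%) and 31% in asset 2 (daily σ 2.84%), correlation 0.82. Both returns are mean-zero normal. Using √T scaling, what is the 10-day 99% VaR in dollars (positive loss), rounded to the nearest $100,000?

σ_p = √(0.69²·1.766² + 0.31²·2.84² + 2·0.82·0.69·0.31·1.766·2.84) = 2.005%.
σ_{10d} = 2.005% × √10 = 6.340%.
z(99%) = 2.326.
VaR = 2.326 × 6.340% = 14.747%; on $400,000,000 that is $58,988,000.

$59,000,000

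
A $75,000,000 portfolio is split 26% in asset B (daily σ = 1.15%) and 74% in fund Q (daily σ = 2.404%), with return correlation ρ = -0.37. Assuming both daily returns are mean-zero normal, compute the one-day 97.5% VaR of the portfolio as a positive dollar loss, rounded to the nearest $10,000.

σ_p² = 0.26²·1.15² + 0.74²·2.404² + 2·-0.37·0.26·0.74·1.15·2.404 = 2.8605 (%²).
σ_p = √2.8605 = 1.691%.
At 97.5%, z = 1.960.
VaR = 1.960 × 1.691% = 3.314%; on $75,000,000 that is $2,485,500.

$2,490,000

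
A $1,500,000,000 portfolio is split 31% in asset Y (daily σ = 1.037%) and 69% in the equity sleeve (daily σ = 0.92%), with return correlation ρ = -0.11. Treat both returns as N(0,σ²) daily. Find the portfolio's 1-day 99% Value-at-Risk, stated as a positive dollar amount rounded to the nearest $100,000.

$23,700,000

σ_p² = 0.31²·1.037² + 0.69²·0.92² + 2·-0.11·0.31·0.69·1.037·0.92 = 0.4614 (%²).
σ_p = √0.4614 = 0.679%.
At 99%, z = 2.326.
VaR = 2.326 × 0.679% = 1.579%; on $1,500,000,000 that is $23,685,000.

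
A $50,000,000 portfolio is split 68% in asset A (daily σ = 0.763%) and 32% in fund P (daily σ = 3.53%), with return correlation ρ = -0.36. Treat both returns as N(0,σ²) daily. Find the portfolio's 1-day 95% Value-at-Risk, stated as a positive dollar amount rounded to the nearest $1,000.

$872,000

σ_p² = 0.68²·0.763² + 0.32²·3.53² + 2·-0.36·0.68·0.32·0.763·3.53 = 1.1232 (%²).
σ_p = √1.1232 = 1.060%.
At 95%, z = 1.645.
VaR = 1.645 × 1.060% = 1.744%; on $50,000,000 that is $872,000.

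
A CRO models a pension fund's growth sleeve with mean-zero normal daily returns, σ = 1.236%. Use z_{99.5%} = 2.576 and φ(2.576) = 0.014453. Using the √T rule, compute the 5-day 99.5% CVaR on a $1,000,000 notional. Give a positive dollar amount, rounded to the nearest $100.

σ_{5d} = 1.236% × √5 = 2.764%.
ES multiplier = φ(z)/(1−α) = 0.014453/0.005 = 2.891.
ES = 2.764% × 2.891 = 7.991%; on $1,000,000: $79,910.

$79,900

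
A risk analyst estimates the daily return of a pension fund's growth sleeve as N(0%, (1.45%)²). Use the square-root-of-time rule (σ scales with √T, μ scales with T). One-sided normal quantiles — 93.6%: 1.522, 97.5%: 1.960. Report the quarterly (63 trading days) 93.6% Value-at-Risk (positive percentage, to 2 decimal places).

σ_{63d} = 1.45% × √63 = 11.509%.
VaR = 1.522 × 11.509% = 17.517%.

17.52%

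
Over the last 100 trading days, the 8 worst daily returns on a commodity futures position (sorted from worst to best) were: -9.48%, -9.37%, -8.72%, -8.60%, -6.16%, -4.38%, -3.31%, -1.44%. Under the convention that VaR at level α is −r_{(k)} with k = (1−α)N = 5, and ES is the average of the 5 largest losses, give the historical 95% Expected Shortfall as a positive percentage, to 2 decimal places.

The 5 worst returns sum to -42.33%.
ES = −(-42.33%) / 5 = 8.466% ≈ 8.47%.

8.47%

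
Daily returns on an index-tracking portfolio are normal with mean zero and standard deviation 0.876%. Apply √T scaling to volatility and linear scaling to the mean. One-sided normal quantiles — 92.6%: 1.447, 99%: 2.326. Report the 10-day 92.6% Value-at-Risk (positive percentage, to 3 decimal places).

4.008%

σ_{10d} = 0.876% × √10 = 2.770%.
VaR = 1.447 × 2.770% = 4.008%.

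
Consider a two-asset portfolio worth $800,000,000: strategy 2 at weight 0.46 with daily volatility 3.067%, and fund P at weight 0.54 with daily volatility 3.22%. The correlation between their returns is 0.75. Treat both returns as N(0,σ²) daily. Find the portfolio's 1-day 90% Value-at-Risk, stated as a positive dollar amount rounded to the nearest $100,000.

σ_p² = 0.46²·3.067² + 0.54²·3.22² + 2·0.75·0.46·0.54·3.067·3.22 = 8.6935 (%²).
σ_p = √8.6935 = 2.948%.
At 90%, z = 1.282.
VaR = 1.282 × 2.948% = 3.779%; on $800,000,000 that is $30,232,000.

$30,200,000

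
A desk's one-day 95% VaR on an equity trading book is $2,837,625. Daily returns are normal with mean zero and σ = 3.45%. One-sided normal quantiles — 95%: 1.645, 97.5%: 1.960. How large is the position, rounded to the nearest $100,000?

$50,000,000

VaR as a fraction of value: z·σ = 1.645 × 3.45% = 5.67525%.
Position = $2,837,625 / 0.0567525 = $50,000,000.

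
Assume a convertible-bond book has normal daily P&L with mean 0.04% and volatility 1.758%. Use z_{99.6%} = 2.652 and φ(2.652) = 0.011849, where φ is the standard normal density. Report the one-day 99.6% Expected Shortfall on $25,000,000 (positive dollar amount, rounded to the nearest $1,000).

Tail multiplier: φ(z)/(1−α) = 0.011849 / 0.004 = 2.962.
ES = −(0.04%) + 1.758% × 2.962 = 5.167%.
On $25,000,000: 0.05167 × $25,000,000 = $1,291,750.

$1,292,000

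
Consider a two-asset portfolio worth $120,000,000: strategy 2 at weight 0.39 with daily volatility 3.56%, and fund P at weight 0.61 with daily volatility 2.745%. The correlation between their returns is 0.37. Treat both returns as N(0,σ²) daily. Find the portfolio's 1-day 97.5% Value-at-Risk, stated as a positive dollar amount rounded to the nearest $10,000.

$5,970,000

σ_p² = 0.39²·3.56² + 0.61²·2.745² + 2·0.37·0.39·0.61·3.56·2.745 = 6.4518 (%²).
σ_p = √6.4518 = 2.540%.
At 97.5%, z = 1.960.
VaR = 1.960 × 2.540% = 4.978%; on $120,000,000 that is $5,973,600.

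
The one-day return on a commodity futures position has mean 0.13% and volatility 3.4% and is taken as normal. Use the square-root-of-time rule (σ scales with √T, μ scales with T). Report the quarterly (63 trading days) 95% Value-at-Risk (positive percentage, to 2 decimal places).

36.20%

At 95%, z = 1.645.
σ_{63d} = 3.4% × √63 = 26.987%; μ_{63d} = 63 × 0.13% = 8.190%.
VaR = −(8.190%) + 1.645 × 26.987% = 36.204%.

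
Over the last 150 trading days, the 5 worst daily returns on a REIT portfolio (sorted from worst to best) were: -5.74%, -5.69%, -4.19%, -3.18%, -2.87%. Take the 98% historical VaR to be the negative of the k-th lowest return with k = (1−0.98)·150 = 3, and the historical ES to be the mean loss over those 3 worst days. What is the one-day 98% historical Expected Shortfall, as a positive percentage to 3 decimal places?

5.207%

The 3 worst returns sum to -15.62%.
ES = −(-15.62%) / 3 = 5.2066…% ≈ 5.207%.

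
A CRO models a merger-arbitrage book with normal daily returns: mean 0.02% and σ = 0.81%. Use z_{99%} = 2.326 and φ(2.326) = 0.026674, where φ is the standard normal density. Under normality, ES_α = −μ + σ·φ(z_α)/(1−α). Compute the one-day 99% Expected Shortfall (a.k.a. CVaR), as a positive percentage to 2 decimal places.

2.14%

Tail multiplier: φ(z)/(1−α) = 0.026674 / 0.01 = 2.667.
ES = −(0.02%) + 0.81% × 2.667 = 2.140%.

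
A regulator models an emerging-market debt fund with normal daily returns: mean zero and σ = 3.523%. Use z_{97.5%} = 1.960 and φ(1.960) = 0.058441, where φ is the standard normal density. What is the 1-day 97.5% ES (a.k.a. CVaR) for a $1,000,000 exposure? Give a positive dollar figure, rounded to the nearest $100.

$82,400

Tail multiplier: φ(z)/(1−α) = 0.058441 / 0.025 = 2.338.
ES = 3.523% × 2.338 = 8.237%.
On $1,000,000: 0.08237 × $1,000,000 = $82,370.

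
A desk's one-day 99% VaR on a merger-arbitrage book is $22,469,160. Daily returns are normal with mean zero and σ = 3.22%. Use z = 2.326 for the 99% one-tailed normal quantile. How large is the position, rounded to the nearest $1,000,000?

$300,000,000

VaR as a fraction of value: z·σ = 2.326 × 3.22% = 7.48972%.
Position = $22,469,160 / 0.0748972 = $300,000,000.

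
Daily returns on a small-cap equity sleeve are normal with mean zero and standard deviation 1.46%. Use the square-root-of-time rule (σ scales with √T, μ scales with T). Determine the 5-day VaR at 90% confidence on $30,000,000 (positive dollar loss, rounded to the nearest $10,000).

$1,260,000

At 90%, z = 1.282.
σ_{5d} = 1.46% × √5 = 3.265%.
VaR = 1.282 × 3.265% = 4.186%.
On $30,000,000: 0.04186 × $30,000,000 = $1,255,800.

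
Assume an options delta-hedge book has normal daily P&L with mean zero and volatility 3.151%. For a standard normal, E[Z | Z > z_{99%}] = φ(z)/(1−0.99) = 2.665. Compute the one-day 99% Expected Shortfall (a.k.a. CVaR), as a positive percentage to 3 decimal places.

8.397%

ES = 3.151% × 2.665 = 8.397%.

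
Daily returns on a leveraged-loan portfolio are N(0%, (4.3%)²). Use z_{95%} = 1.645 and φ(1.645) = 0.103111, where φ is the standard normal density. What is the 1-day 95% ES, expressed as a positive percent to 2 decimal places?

Tail multiplier: φ(z)/(1−α) = 0.103111 / 0.05 = 2.062.
ES = 4.3% × 2.062 = 8.867%.

8.87%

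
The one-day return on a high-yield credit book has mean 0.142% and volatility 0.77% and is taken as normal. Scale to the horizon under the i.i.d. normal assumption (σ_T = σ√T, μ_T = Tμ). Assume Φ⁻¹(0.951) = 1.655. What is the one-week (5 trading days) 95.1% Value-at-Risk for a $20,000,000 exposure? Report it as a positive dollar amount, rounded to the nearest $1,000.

σ_{5d} = 0.77% × √5 = 1.722%; μ_{5d} = 5 × 0.142% = 0.710%.
VaR = −(0.710%) + 1.655 × 1.722% = 2.140%.
On $20,000,000: 0.02140 × $20,000,000 = $428,000.

$428,000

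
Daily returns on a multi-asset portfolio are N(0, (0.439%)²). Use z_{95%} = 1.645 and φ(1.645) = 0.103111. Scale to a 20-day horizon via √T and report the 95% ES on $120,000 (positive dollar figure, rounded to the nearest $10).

$4,860

σ_{20d} = 0.439% × √20 = 1.963%.
ES multiplier = φ(z)/(1−α) = 0.103111/0.05 = 2.062.
ES = 1.963% × 2.062 = 4.048%; on $120,000: $4,858.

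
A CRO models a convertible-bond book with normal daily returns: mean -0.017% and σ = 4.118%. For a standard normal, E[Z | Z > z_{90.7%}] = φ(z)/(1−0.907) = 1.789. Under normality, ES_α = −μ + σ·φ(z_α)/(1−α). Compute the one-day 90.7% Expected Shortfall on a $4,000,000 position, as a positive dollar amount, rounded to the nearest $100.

ES = −(-0.017%) + 4.118% × 1.789 = 7.384%.
On $4,000,000: 0.07384 × $4,000,000 = $295,360.

$295,400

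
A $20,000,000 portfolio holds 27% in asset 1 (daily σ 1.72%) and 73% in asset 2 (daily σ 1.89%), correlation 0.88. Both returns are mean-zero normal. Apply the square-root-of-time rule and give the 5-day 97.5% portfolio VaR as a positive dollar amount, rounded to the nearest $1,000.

σ_p = √(0.27²·1.72² + 0.73²·1.89² + 2·0.88·0.27·0.73·1.72·1.89) = 1.802%.
σ_{5d} = 1.802% × √5 = 4.029%.
z(97.5%) = 1.960.
VaR = 1.960 × 4.029% = 7.897%; on $20,000,000 that is $1,579,400.

$1,579,000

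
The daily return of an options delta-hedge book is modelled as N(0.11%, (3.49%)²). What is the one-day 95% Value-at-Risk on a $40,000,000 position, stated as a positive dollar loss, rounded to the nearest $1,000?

$2,252,000

At 95% one-sided, z = 1.645.
VaR = −μ + z·σ = −(0.11%) + 1.645 × 3.49% = 5.631%.
On $40,000,000: 0.05631 × $40,000,000 = $2,252,400.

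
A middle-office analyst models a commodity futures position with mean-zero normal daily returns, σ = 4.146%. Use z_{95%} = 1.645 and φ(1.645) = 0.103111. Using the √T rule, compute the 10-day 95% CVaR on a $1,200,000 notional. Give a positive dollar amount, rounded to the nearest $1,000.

σ_{10d} = 4.146% × √10 = 13.111%.
ES multiplier = φ(z)/(1−α) = 0.103111/0.05 = 2.062.
ES = 13.111% × 2.062 = 27.035%; on $1,200,000: $324,420.

$324,000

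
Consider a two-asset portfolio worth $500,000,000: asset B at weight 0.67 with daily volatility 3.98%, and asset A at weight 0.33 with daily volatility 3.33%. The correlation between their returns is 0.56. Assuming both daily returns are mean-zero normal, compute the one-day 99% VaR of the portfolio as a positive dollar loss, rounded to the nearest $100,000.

$39,600,000

σ_p² = 0.67²·3.98² + 0.33²·3.33² + 2·0.56·0.67·0.33·3.98·3.33 = 11.6003 (%²).
σ_p = √11.6003 = 3.406%.
At 99%, z = 2.326.
VaR = 2.326 × 3.406% = 7.922%; on $500,000,000 that is $39,610,000.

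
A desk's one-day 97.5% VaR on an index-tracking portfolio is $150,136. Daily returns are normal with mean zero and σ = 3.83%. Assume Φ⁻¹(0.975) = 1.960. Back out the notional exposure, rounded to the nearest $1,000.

VaR as a fraction of value: z·σ = 1.960 × 3.83% = 7.5068%.
Position = $150,136 / 0.075068 = $2,000,000.

$2,000,000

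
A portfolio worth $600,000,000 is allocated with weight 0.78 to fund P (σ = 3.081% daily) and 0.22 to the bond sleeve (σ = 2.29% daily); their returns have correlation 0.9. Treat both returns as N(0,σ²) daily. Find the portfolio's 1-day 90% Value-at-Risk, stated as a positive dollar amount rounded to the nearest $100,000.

σ_p² = 0.78²·3.081² + 0.22²·2.29² + 2·0.9·0.78·0.22·3.081·2.29 = 8.2084 (%²).
σ_p = √8.2084 = 2.865%.
At 90%, z = 1.282.
VaR = 1.282 × 2.865% = 3.673%; on $600,000,000 that is $22,038,000.

$22,000,000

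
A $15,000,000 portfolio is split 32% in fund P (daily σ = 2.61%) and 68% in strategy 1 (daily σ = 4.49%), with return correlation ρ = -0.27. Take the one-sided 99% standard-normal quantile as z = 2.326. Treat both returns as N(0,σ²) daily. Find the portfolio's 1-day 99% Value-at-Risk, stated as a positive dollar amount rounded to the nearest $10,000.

$1,030,000

σ_p² = 0.32²·2.61² + 0.68²·4.49² + 2·-0.27·0.32·0.68·2.61·4.49 = 8.6426 (%²).
σ_p = √8.6426 = 2.940%.
VaR = 2.326 × 2.940% = 6.838%; on $15,000,000 that is $1,025,700.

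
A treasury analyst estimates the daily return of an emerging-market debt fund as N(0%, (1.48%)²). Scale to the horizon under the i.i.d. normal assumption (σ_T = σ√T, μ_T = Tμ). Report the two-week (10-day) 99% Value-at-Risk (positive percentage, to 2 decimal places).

10.89%

At 99%, z = 2.326.
σ_{10d} = 1.48% × √10 = 4.680%.
VaR = 2.326 × 4.680% = 10.886%.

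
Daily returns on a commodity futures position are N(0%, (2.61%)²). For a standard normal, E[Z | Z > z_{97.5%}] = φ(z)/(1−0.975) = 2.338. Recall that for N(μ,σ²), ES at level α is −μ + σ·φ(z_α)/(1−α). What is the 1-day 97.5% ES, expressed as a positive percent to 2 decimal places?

6.10%

ES = 2.61% × 2.338 = 6.102%.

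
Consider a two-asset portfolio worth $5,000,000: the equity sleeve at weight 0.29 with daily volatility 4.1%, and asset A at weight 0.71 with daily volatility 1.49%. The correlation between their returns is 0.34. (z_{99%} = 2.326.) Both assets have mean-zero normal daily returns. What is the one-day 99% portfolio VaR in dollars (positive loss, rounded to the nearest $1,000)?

σ_p² = 0.29²·4.1² + 0.71²·1.49² + 2·0.34·0.29·0.71·4.1·1.49 = 3.3882 (%²).
σ_p = √3.3882 = 1.841%.
VaR = 2.326 × 1.841% = 4.282%; on $5,000,000 that is $214,100.

$214,000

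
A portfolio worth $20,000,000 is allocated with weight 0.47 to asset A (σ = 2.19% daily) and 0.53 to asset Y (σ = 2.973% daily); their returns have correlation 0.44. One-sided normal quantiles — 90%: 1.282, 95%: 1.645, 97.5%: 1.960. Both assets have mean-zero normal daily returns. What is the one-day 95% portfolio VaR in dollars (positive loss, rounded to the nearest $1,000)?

σ_p² = 0.47²·2.19² + 0.53²·2.973² + 2·0.44·0.47·0.53·2.19·2.973 = 4.9695 (%²).
σ_p = √4.9695 = 2.229%.
VaR = 1.645 × 2.229% = 3.667%; on $20,000,000 that is $733,400.

$733,000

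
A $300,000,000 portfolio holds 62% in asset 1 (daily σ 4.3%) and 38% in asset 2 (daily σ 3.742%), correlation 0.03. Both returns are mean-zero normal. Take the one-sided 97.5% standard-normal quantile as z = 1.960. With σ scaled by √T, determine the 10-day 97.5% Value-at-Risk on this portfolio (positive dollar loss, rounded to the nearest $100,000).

$56,900,000

σ_p = √(0.62²·4.3² + 0.38²·3.742² + 2·0.03·0.62·0.38·4.3·3.742) = 3.059%.
σ_{10d} = 3.059% × √10 = 9.673%.
VaR = 1.960 × 9.673% = 18.959%; on $300,000,000 that is $56,877,000.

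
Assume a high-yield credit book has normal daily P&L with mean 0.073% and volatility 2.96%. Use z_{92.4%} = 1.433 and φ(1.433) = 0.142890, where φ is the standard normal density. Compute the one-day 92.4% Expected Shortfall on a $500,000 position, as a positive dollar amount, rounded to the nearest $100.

$27,500

Tail multiplier: φ(z)/(1−α) = 0.142890 / 0.076 = 1.880.
ES = −(0.073%) + 2.96% × 1.880 = 5.492%.
On $500,000: 0.05492 × $500,000 = $27,460.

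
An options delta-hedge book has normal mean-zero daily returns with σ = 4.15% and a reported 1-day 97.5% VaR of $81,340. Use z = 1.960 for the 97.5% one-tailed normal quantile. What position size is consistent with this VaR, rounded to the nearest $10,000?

$1,000,000

VaR as a fraction of value: z·σ = 1.960 × 4.15% = 8.134%.
Position = $81,340 / 0.08134 = $1,000,000.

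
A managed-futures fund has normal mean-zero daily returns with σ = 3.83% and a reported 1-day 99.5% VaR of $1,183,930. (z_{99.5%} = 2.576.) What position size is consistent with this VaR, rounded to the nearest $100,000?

VaR as a fraction of value: z·σ = 2.576 × 3.83% = 9.86608%.
Position = $1,183,930 / 0.0986608 = $12,000,004.

$12,000,000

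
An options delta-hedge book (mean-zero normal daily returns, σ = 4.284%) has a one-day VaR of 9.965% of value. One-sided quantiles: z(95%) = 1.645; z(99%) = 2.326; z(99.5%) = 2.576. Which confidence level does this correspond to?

Implied z = VaR/σ = 9.965 / 4.284 = 2.326.
This matches z(99%) = 2.326.

99%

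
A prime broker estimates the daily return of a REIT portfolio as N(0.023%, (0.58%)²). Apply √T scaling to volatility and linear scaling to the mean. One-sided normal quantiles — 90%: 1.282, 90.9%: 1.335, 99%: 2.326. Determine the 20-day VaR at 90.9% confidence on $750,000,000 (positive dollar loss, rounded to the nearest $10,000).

$22,520,000

σ_{20d} = 0.58% × √20 = 2.594%; μ_{20d} = 20 × 0.023% = 0.460%.
VaR = −(0.460%) + 1.335 × 2.594% = 3.003%.
On $750,000,000: 0.03003 × $750,000,000 = $22,522,500.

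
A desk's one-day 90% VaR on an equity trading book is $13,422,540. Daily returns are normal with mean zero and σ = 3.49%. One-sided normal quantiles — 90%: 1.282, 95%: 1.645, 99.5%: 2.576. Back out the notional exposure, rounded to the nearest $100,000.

$300,000,000

VaR as a fraction of value: z·σ = 1.282 × 3.49% = 4.47418%.
Position = $13,422,540 / 0.0447418 = $300,000,000.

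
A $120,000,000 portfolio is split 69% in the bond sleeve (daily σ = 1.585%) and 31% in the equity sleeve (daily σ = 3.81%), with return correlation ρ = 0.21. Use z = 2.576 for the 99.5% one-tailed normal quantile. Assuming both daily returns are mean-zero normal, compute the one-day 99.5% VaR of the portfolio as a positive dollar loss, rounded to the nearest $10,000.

σ_p² = 0.69²·1.585² + 0.31²·3.81² + 2·0.21·0.69·0.31·1.585·3.81 = 3.1336 (%²).
σ_p = √3.1336 = 1.770%.
VaR = 2.576 × 1.770% = 4.560%; on $120,000,000 that is $5,472,000.

$5,470,000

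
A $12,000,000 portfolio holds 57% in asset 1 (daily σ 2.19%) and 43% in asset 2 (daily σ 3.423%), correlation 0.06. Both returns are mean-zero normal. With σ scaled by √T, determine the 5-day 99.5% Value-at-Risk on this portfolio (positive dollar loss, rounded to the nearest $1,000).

σ_p = √(0.57²·2.19² + 0.43²·3.423² + 2·0.06·0.57·0.43·2.19·3.423) = 1.986%.
σ_{5d} = 1.986% × √5 = 4.441%.
z(99.5%) = 2.576.
VaR = 2.576 × 4.441% = 11.440%; on $12,000,000 that is $1,372,800.

$1,373,000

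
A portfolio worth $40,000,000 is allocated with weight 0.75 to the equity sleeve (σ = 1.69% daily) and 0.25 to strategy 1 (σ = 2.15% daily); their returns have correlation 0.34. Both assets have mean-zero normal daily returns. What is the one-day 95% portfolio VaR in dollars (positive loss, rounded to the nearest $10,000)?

σ_p² = 0.75²·1.69² + 0.25²·2.15² + 2·0.34·0.75·0.25·1.69·2.15 = 2.3587 (%²).
σ_p = √2.3587 = 1.536%.
At 95%, z = 1.645.
VaR = 1.645 × 1.536% = 2.527%; on $40,000,000 that is $1,010,800.

$1,010,000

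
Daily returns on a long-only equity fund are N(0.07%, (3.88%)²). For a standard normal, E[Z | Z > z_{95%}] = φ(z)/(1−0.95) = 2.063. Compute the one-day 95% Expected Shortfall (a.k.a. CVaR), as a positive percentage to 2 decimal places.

7.93%

ES = −(0.07%) + 3.88% × 2.063 = 7.934%.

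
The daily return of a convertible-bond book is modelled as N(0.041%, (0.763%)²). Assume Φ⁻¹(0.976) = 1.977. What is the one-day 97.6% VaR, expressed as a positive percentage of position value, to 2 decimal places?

VaR = −μ + z·σ = −(0.041%) + 1.977 × 0.763% = 1.467%.

1.47%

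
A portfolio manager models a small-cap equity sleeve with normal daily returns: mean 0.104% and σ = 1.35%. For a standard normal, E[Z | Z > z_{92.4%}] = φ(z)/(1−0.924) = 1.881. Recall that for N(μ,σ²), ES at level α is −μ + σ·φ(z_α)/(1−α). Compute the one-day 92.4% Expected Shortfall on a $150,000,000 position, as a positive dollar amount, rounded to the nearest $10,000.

$3,650,000

ES = −(0.104%) + 1.35% × 1.881 = 2.435%.
On $150,000,000: 0.02435 × $150,000,000 = $3,652,500.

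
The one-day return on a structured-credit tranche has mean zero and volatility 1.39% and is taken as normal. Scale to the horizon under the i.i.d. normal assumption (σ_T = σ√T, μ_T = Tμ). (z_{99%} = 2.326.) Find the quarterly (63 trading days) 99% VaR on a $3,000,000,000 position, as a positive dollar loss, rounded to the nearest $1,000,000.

σ_{63d} = 1.39% × √63 = 11.033%.
VaR = 2.326 × 11.033% = 25.663%.
On $3,000,000,000: 0.25663 × $3,000,000,000 = $769,890,000.

$770,000,000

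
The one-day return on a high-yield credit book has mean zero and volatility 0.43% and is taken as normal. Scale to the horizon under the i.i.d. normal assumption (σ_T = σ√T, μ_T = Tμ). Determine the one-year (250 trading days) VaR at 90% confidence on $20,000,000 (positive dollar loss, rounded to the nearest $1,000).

$1,743,000

At 90%, z = 1.282.
σ_{250d} = 0.43% × √250 = 6.799%.
VaR = 1.282 × 6.799% = 8.716%.
On $20,000,000: 0.08716 × $20,000,000 = $1,743,200.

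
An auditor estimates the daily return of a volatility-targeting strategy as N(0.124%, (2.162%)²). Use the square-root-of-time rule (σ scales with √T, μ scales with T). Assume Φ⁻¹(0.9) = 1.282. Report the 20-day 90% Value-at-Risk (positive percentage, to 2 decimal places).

σ_{20d} = 2.162% × √20 = 9.669%; μ_{20d} = 20 × 0.124% = 2.480%.
VaR = −(2.480%) + 1.282 × 9.669% = 9.916%.

9.92%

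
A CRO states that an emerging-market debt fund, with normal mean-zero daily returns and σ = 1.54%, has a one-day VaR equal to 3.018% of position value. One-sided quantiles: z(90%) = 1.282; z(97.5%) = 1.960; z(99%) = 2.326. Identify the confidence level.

97.5%

Implied z = VaR/σ = 3.018 / 1.54 = 1.960.
This matches z(97.5%) = 1.960.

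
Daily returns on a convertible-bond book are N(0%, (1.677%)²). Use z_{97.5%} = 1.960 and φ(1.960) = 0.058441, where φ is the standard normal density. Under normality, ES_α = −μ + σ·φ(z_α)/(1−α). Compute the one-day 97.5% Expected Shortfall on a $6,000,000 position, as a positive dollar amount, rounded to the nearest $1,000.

Tail multiplier: φ(z)/(1−α) = 0.058441 / 0.025 = 2.338.
ES = 1.677% × 2.338 = 3.921%.
On $6,000,000: 0.03921 × $6,000,000 = $235,260.

$235,000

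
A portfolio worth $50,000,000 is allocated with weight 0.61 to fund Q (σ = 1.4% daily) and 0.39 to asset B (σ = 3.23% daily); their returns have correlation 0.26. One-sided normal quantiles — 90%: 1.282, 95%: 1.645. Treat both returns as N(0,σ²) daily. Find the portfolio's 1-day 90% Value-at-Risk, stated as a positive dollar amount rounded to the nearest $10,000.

$1,090,000

σ_p² = 0.61²·1.4² + 0.39²·3.23² + 2·0.26·0.61·0.39·1.4·3.23 = 2.8756 (%²).
σ_p = √2.8756 = 1.696%.
VaR = 1.282 × 1.696% = 2.174%; on $50,000,000 that is $1,087,000.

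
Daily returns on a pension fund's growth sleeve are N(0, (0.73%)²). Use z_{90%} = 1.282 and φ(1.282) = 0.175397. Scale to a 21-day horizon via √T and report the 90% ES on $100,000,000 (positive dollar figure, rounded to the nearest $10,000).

$5,870,000

σ_{21d} = 0.73% × √21 = 3.345%.
ES multiplier = φ(z)/(1−α) = 0.175397/0.1 = 1.754.
ES = 3.345% × 1.754 = 5.867%; on $100,000,000: $5,867,000.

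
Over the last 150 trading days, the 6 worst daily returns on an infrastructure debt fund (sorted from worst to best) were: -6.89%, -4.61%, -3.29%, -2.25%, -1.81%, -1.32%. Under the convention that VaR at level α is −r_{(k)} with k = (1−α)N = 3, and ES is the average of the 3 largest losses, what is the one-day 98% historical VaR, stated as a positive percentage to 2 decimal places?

3.29%

k = 3; the 3rd lowest return is -3.29%, so VaR = 3.29%.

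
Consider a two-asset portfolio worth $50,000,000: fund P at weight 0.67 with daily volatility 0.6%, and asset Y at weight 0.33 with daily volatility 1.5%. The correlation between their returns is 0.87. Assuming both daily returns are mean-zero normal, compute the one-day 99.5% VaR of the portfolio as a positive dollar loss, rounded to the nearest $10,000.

σ_p² = 0.67²·0.6² + 0.33²·1.5² + 2·0.87·0.67·0.33·0.6·1.5 = 0.7529 (%²).
σ_p = √0.7529 = 0.868%.
At 99.5%, z = 2.576.
VaR = 2.576 × 0.868% = 2.236%; on $50,000,000 that is $1,118,000.

$1,120,000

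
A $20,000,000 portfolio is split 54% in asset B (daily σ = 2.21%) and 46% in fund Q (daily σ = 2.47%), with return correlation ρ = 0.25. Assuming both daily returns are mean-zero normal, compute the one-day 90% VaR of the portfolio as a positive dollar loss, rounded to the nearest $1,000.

$472,000

σ_p² = 0.54²·2.21² + 0.46²·2.47² + 2·0.25·0.54·0.46·2.21·2.47 = 3.3931 (%²).
σ_p = √3.3931 = 1.842%.
At 90%, z = 1.282.
VaR = 1.282 × 1.842% = 2.361%; on $20,000,000 that is $472,200.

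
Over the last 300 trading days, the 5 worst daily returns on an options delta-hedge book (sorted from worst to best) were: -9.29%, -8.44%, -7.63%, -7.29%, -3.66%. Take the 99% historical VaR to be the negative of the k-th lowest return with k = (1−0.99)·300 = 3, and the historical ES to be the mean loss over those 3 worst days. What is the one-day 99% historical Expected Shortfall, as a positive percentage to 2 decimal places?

8.45%

The 3 worst returns sum to -25.36%.
ES = −(-25.36%) / 3 = 8.4533…% ≈ 8.45%.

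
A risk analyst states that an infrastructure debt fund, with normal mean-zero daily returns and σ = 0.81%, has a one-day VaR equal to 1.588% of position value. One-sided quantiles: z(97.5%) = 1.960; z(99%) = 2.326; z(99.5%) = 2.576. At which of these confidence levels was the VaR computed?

Implied z = VaR/σ = 1.588 / 0.81 = 1.960.
This matches z(97.5%) = 1.960.

97.5%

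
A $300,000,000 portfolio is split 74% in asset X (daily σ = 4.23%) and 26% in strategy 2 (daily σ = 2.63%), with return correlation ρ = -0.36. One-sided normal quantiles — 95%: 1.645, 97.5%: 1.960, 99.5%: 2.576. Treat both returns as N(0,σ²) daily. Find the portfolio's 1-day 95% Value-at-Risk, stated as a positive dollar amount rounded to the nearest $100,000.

σ_p² = 0.74²·4.23² + 0.26²·2.63² + 2·-0.36·0.74·0.26·4.23·2.63 = 8.7246 (%²).
σ_p = √8.7246 = 2.954%.
VaR = 1.645 × 2.954% = 4.859%; on $300,000,000 that is $14,577,000.

$14,600,000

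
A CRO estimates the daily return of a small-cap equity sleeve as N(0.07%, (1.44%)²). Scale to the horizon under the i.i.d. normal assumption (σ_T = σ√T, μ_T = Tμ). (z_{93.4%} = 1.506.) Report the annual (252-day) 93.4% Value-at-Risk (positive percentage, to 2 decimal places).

16.79%

σ_{252d} = 1.44% × √252 = 22.859%; μ_{252d} = 252 × 0.07% = 17.640%.
VaR = −(17.640%) + 1.506 × 22.859% = 16.786%.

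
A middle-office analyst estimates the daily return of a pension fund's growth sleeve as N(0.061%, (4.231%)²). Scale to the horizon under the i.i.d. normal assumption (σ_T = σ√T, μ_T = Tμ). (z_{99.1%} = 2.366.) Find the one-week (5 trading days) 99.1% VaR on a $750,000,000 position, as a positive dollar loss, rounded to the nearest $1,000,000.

σ_{5d} = 4.231% × √5 = 9.461%; μ_{5d} = 5 × 0.061% = 0.305%.
VaR = −(0.305%) + 2.366 × 9.461% = 22.080%.
On $750,000,000: 0.22080 × $750,000,000 = $165,600,000.

$166,000,000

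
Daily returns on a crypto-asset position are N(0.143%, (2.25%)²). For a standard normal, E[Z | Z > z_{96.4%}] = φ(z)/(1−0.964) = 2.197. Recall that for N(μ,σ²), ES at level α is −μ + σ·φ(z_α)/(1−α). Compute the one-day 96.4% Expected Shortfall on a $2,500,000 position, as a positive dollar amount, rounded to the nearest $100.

ES = −(0.143%) + 2.25% × 2.197 = 4.800%.
On $2,500,000: 0.04800 × $2,500,000 = $120,000.

$120,000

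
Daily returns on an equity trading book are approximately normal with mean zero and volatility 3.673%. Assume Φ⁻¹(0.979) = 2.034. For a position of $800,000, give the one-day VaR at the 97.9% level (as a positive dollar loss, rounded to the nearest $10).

$59,770

VaR = z·σ = 2.034 × 3.673% = 7.471%.
On $800,000: 0.07471 × $800,000 = $59,768.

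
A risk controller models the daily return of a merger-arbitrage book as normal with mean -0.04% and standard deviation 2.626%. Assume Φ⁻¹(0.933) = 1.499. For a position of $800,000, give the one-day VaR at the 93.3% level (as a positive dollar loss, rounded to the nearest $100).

VaR = −μ + z·σ = −(-0.04%) + 1.499 × 2.626% = 3.976%.
On $800,000: 0.03976 × $800,000 = $31,808.

$31,800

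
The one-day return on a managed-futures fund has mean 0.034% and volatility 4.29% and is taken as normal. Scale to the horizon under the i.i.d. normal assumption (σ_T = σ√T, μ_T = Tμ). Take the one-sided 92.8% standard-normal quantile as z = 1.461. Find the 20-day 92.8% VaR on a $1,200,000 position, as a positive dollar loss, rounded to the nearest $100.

$328,200

σ_{20d} = 4.29% × √20 = 19.185%; μ_{20d} = 20 × 0.034% = 0.680%.
VaR = −(0.680%) + 1.461 × 19.185% = 27.349%.
On $1,200,000: 0.27349 × $1,200,000 = $328,188.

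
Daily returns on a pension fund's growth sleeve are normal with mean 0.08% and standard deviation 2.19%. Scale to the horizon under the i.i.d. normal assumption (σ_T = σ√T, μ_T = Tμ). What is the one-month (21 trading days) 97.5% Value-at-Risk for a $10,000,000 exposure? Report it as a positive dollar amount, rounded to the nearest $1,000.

$1,799,000

At 97.5%, z = 1.960.
σ_{21d} = 2.19% × √21 = 10.036%; μ_{21d} = 21 × 0.08% = 1.680%.
VaR = −(1.680%) + 1.960 × 10.036% = 17.991%.
On $10,000,000: 0.17991 × $10,000,000 = $1,799,100.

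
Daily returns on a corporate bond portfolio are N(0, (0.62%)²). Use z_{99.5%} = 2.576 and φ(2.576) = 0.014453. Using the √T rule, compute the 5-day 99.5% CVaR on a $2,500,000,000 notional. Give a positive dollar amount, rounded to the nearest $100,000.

$100,200,000

σ_{5d} = 0.62% × √5 = 1.386%.
ES multiplier = φ(z)/(1−α) = 0.014453/0.005 = 2.891.
ES = 1.386% × 2.891 = 4.007%; on $2,500,000,000: $100,175,000.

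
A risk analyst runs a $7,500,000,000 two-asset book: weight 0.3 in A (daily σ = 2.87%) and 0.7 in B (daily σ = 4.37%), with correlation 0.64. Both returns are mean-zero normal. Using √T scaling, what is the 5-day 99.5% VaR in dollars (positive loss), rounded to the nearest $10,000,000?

$1,590,000,000

σ_p = √(0.3²·2.87² + 0.7²·4.37² + 2·0.64·0.3·0.7·2.87·4.37) = 3.670%.
σ_{5d} = 3.670% × √5 = 8.206%.
z(99.5%) = 2.576.
VaR = 2.576 × 8.206% = 21.139%; on $7,500,000,000 that is $1,585,425,000.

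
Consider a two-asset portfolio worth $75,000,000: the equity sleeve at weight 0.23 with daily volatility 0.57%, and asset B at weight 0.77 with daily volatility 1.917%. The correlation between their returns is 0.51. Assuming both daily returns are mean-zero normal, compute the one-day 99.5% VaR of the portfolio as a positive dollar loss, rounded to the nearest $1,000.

σ_p² = 0.23²·0.57² + 0.77²·1.917² + 2·0.51·0.23·0.77·0.57·1.917 = 2.3934 (%²).
σ_p = √2.3934 = 1.547%.
At 99.5%, z = 2.576.
VaR = 2.576 × 1.547% = 3.985%; on $75,000,000 that is $2,988,750.

$2,989,000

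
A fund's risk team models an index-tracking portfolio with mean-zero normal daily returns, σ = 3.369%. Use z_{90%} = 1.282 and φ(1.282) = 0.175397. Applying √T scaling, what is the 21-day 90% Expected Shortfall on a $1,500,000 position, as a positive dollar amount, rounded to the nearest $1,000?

σ_{21d} = 3.369% × √21 = 15.439%.
ES multiplier = φ(z)/(1−α) = 0.175397/0.1 = 1.754.
ES = 15.439% × 1.754 = 27.080%; on $1,500,000: $406,200.

$406,000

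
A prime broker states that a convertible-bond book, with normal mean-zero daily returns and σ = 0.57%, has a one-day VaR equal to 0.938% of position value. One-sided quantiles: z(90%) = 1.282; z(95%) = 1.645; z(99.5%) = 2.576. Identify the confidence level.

95%

Implied z = VaR/σ = 0.938 / 0.57 = 1.646.
This matches z(95%) = 1.645.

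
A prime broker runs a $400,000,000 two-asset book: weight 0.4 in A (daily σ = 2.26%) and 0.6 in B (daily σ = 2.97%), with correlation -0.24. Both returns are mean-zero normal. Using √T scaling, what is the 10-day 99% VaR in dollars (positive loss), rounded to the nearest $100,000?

$52,800,000

σ_p = √(0.4²·2.26² + 0.6²·2.97² + 2·-0.24·0.4·0.6·2.26·2.97) = 1.794%.
σ_{10d} = 1.794% × √10 = 5.673%.
z(99%) = 2.326.
VaR = 2.326 × 5.673% = 13.195%; on $400,000,000 that is $52,780,000.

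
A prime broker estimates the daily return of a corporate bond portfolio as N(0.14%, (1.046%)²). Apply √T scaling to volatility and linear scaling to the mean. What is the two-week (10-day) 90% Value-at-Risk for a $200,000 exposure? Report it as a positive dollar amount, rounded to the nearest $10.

$5,680

At 90%, z = 1.282.
σ_{10d} = 1.046% × √10 = 3.308%; μ_{10d} = 10 × 0.14% = 1.400%.
VaR = −(1.400%) + 1.282 × 3.308% = 2.841%.
On $200,000: 0.02841 × $200,000 = $5,682.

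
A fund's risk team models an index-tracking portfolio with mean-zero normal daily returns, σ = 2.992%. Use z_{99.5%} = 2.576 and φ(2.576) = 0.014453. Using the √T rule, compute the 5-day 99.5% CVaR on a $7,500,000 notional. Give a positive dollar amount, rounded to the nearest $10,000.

σ_{5d} = 2.992% × √5 = 6.690%.
ES multiplier = φ(z)/(1−α) = 0.014453/0.005 = 2.891.
ES = 6.690% × 2.891 = 19.341%; on $7,500,000: $1,450,575.

$1,450,000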